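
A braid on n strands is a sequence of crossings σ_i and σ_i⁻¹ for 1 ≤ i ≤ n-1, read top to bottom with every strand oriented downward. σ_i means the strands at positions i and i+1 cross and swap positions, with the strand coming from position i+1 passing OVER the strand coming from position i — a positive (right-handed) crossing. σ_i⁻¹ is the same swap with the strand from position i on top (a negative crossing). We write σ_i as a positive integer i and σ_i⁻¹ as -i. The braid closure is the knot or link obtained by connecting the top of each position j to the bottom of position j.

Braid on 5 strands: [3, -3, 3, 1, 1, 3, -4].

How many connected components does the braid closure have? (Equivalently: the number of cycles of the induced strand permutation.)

4

Derivation:
Track the strand permutation on 5 strands, starting from identity.
  step 1: s3 swaps positions 3,4 -> [1 2 4 3 5]
  step 2: s3^-1 swaps positions 3,4 -> [1 2 3 4 5]
  step 3: s3 swaps positions 3,4 -> [1 2 4 3 5]
  step 4: s1 swaps positions 1,2 -> [2 1 4 3 5]
  step 5: s1 swaps positions 1,2 -> [1 2 4 3 5]
  step 6: s3 swaps positions 3,4 -> [1 2 3 4 5]
  step 7: s4^-1 swaps positions 4,5 -> [1 2 3 5 4]
Final permutation (position -> original strand): [1 2 3 5 4]
Closure components = cycle count of this permutation = 4.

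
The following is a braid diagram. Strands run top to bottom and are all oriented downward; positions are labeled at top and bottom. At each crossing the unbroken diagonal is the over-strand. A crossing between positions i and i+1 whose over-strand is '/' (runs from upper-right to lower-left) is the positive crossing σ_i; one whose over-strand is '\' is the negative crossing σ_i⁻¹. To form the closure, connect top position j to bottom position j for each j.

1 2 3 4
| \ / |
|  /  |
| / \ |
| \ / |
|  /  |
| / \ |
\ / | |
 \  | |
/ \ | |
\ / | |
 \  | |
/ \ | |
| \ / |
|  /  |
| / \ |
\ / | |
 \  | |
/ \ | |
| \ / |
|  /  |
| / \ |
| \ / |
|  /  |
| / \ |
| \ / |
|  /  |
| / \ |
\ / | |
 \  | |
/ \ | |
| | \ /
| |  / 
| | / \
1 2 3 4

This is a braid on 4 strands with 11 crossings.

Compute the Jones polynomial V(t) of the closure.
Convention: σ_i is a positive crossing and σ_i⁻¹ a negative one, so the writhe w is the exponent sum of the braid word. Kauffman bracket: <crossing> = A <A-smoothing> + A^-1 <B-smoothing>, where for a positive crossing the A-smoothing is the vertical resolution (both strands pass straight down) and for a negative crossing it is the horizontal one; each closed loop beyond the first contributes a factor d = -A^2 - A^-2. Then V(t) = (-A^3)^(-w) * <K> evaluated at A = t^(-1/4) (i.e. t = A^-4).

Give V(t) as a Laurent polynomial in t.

Reading the diagram top to bottom ('/'-over between positions i,i+1 = s_i, '\'-over = s_i^-1): braid word = s2 s2 s1^-1 s1^-1 s2 s1^-1 s2 s2 s2 s1^-1 s3.
The presented braid s2 s2 s1^-1 s1^-1 s2 s1^-1 s2 s2 s2 s1^-1 s3 on 4 strands reduces by inverse Markov moves (closure unchanged at each step):
  Destabilize: the word has the form β·s3 where s3 occurs only as the final letter (β ∈ B_3); drop it and the last strand → 3 strands.
Reduced to β = s2 s2 s1^-1 s1^-1 s2 s1^-1 s2 s2 s2 s1^-1 on 3 strands, 10 crossings.
Compute on β:
Braid: s2 s2 s1^-1 s1^-1 s2 s1^-1 s2 s2 s2 s1^-1 on 3 strands, 10 crossings.
Writhe w = (#positive) - (#negative) = 6 - 4 = 2.
State-sum expansion of <K>. There are 2^10 = 1024 states.
For each crossing: s=0 is the vertical smoothing, s=1 horizontal. Crossing k contributes A^(sign_k * (1 - 2*s_k)); loop factor d = -A^2 - A^-2.
Tabulate the states by total A-exponent and number of loops L (A-exp: L × count):
  A^10: L=5 ×1
  A^8: L=4 ×10
  A^6: L=3 ×41, L=5 ×4
  A^4: L=2 ×81, L=4 ×38, L=6 ×1
  A^2: L=1 ×71, L=3 ×117, L=5 ×22
  A^0: L=2 ×154, L=4 ×91, L=6 ×7
  A^-2: L=3 ×168, L=5 ×41, L=7 ×1
  A^-4: L=4 ×110, L=6 ×10
  A^-6: L=5 ×44, L=7 ×1
  A^-8: L=6 ×10
  A^-10: L=7 ×1
Each group contributes A^e * Σ count * d^(L-1):
Powers of d = -A^2 - A^-2: d^2 = A^4 + 2 + A^-4; d^3 = -A^6 - 3*A^2 - 3*A^-2 - A^-6; d^4 = A^8 + 4*A^4 + 6 + 4*A^-4 + A^-8; d^5 = -A^10 - 5*A^6 - 10*A^2 - 10*A^-2 - 5*A^-6 - A^-10; d^6 = A^12 + 6*A^8 + 15*A^4 + 20 + 15*A^-4 + 6*A^-8 + A^-12.
  A^10 * (d^4) = A^18 + 4*A^14 + 6*A^10 + 4*A^6 + A^2
  A^8 * (10*d^3) = -10*A^14 - 30*A^10 - 30*A^6 - 10*A^2
  A^6 * (41*d^2 + 4*d^4) = 4*A^14 + 57*A^10 + 106*A^6 + 57*A^2 + 4*A^-2
  A^4 * (81*d + 38*d^3 + d^5) = -A^14 - 43*A^10 - 205*A^6 - 205*A^2 - 43*A^-2 - A^-6
  A^2 * (71 + 117*d^2 + 22*d^4) = 22*A^10 + 205*A^6 + 437*A^2 + 205*A^-2 + 22*A^-6
  A^0 * (154*d + 91*d^3 + 7*d^5) = -7*A^10 - 126*A^6 - 497*A^2 - 497*A^-2 - 126*A^-6 - 7*A^-10
  A^-2 * (168*d^2 + 41*d^4 + d^6) = A^10 + 47*A^6 + 347*A^2 + 602*A^-2 + 347*A^-6 + 47*A^-10 + A^-14
  A^-4 * (110*d^3 + 10*d^5) = -10*A^6 - 160*A^2 - 430*A^-2 - 430*A^-6 - 160*A^-10 - 10*A^-14
  A^-6 * (44*d^4 + d^6) = A^6 + 50*A^2 + 191*A^-2 + 284*A^-6 + 191*A^-10 + 50*A^-14 + A^-18
  A^-8 * (10*d^5) = -10*A^2 - 50*A^-2 - 100*A^-6 - 100*A^-10 - 50*A^-14 - 10*A^-18
  A^-10 * (d^6) = A^2 + 6*A^-2 + 15*A^-6 + 20*A^-10 + 15*A^-14 + 6*A^-18 + A^-22
Summing the groups: <K> = A^18 - 3*A^14 + 6*A^10 - 8*A^6 + 11*A^2 - 12*A^-2 + 11*A^-6 - 9*A^-10 + 6*A^-14 - 3*A^-18 + A^-22
Normalise by the writhe: (-A^3)^(-w) = (-A^3)^(-2) = A^-6, so f(A) = A^-6 * <K> = A^12 - 3*A^8 + 6*A^4 - 8 + 11*A^-4 - 12*A^-8 + 11*A^-12 - 9*A^-16 + 6*A^-20 - 3*A^-24 + A^-28.
Substitute A = t^(-1/4), i.e. A^e → t^(-e/4): V(t) = t^7 - 3*t^6 + 6*t^5 - 9*t^4 + 11*t^3 - 12*t^2 + 11*t - 8 + 6*t^-1 - 3*t^-2 + t^-3

Answer: t^7 - 3*t^6 + 6*t^5 - 9*t^4 + 11*t^3 - 12*t^2 + 11*t - 8 + 6*t^-1 - 3*t^-2 + t^-3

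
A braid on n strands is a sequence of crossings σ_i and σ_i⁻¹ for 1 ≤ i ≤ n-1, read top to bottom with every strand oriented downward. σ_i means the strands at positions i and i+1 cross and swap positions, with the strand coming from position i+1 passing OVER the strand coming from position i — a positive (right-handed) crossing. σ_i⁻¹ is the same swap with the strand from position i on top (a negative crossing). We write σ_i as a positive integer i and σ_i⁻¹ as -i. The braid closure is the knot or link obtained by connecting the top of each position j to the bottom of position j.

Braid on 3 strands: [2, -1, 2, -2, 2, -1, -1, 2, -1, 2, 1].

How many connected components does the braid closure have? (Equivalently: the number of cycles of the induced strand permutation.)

2

Derivation:
Track the strand permutation on 3 strands, starting from identity.
  step 1: s2 swaps positions 2,3 -> [1 3 2]
  step 2: s1^-1 swaps positions 1,2 -> [3 1 2]
  step 3: s2 swaps positions 2,3 -> [3 2 1]
  step 4: s2^-1 swaps positions 2,3 -> [3 1 2]
  step 5: s2 swaps positions 2,3 -> [3 2 1]
  step 6: s1^-1 swaps positions 1,2 -> [2 3 1]
  step 7: s1^-1 swaps positions 1,2 -> [3 2 1]
  step 8: s2 swaps positions 2,3 -> [3 1 2]
  step 9: s1^-1 swaps positions 1,2 -> [1 3 2]
  step 10: s2 swaps positions 2,3 -> [1 2 3]
  step 11: s1 swaps positions 1,2 -> [2 1 3]
Final permutation (position -> original strand): [2 1 3]
Closure components = cycle count of this permutation = 2.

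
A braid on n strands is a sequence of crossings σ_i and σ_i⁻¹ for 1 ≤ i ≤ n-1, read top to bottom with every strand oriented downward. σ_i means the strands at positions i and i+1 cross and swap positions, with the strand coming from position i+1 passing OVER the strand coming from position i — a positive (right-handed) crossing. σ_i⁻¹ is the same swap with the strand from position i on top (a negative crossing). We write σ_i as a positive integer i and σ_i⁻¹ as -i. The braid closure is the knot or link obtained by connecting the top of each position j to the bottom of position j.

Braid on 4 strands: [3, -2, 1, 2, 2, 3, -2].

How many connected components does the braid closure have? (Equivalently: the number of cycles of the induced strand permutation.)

1

Derivation:
Track the strand permutation on 4 strands, starting from identity.
  step 1: s3 swaps positions 3,4 -> [1 2 4 3]
  step 2: s2^-1 swaps positions 2,3 -> [1 4 2 3]
  step 3: s1 swaps positions 1,2 -> [4 1 2 3]
  step 4: s2 swaps positions 2,3 -> [4 2 1 3]
  step 5: s2 swaps positions 2,3 -> [4 1 2 3]
  step 6: s3 swaps positions 3,4 -> [4 1 3 2]
  step 7: s2^-1 swaps positions 2,3 -> [4 3 1 2]
Final permutation (position -> original strand): [4 3 1 2]
Closure components = cycle count of this permutation = 1.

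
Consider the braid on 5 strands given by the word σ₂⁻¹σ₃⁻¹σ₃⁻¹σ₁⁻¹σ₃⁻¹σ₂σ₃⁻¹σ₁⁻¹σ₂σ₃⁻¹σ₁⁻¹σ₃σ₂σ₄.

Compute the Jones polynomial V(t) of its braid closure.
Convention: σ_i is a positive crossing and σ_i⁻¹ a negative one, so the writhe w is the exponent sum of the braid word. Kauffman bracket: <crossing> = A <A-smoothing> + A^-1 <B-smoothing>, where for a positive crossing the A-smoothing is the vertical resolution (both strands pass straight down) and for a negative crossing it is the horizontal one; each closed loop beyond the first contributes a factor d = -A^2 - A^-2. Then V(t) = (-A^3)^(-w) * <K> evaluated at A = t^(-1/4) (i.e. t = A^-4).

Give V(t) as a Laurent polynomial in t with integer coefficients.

The presented braid s2^-1 s3^-1 s3^-1 s1^-1 s3^-1 s2 s3^-1 s1^-1 s2 s3^-1 s1^-1 s3 s2 s4 on 5 strands reduces by inverse Markov moves (closure unchanged at each step):
  Destabilize: the word has the form β·s4 where s4 occurs only as the final letter (β ∈ B_4); drop it and the last strand → 4 strands.
  Deconjugate: the word is γ·β·γ⁻¹ with γ = s2^-1 s3^-1 (prefix) and γ⁻¹ = s3 s2 (suffix); strip both.
Reduced to β = s3^-1 s1^-1 s3^-1 s2 s3^-1 s1^-1 s2 s3^-1 s1^-1 on 4 strands, 9 crossings.
Compute on β:
Braid: s3^-1 s1^-1 s3^-1 s2 s3^-1 s1^-1 s2 s3^-1 s1^-1 on 4 strands, 9 crossings.
Writhe w = (#positive) - (#negative) = 2 - 7 = -5.
State-sum expansion of <K>. There are 2^9 = 512 states.
Smooth each crossing (0=||, 1=⌣⌢); contribution A^(Σ sign_k(1-2s_k)) * d^(L-1).
Tabulate the states by total A-exponent and number of loops L (A-exp: L × count):
  A^9: L=7 ×1
  A^7: L=6 ×9
  A^5: L=5 ×36
  A^3: L=4 ×83, L=6 ×1
  A^1: L=3 ×118, L=5 ×8
  A^-1: L=2 ×100, L=4 ×26
  A^-3: L=1 ×41, L=3 ×42, L=5 ×1
  A^-5: L=2 ×31, L=4 ×5
  A^-7: L=3 ×9
  A^-9: L=4 ×1
Each group contributes A^e * Σ count * d^(L-1):
Powers of d = -A^2 - A^-2: d^2 = A^4 + 2 + A^-4; d^3 = -A^6 - 3*A^2 - 3*A^-2 - A^-6; d^4 = A^8 + 4*A^4 + 6 + 4*A^-4 + A^-8; d^5 = -A^10 - 5*A^6 - 10*A^2 - 10*A^-2 - 5*A^-6 - A^-10; d^6 = A^12 + 6*A^8 + 15*A^4 + 20 + 15*A^-4 + 6*A^-8 + A^-12.
  A^9 * (d^6) = A^21 + 6*A^17 + 15*A^13 + 20*A^9 + 15*A^5 + 6*A + A^-3
  A^7 * (9*d^5) = -9*A^17 - 45*A^13 - 90*A^9 - 90*A^5 - 45*A - 9*A^-3
  A^5 * (36*d^4) = 36*A^13 + 144*A^9 + 216*A^5 + 144*A + 36*A^-3
  A^3 * (83*d^3 + d^5) = -A^13 - 88*A^9 - 259*A^5 - 259*A - 88*A^-3 - A^-7
  A^1 * (118*d^2 + 8*d^4) = 8*A^9 + 150*A^5 + 284*A + 150*A^-3 + 8*A^-7
  A^-1 * (100*d + 26*d^3) = -26*A^5 - 178*A - 178*A^-3 - 26*A^-7
  A^-3 * (41 + 42*d^2 + d^4) = A^5 + 46*A + 131*A^-3 + 46*A^-7 + A^-11
  A^-5 * (31*d + 5*d^3) = -5*A - 46*A^-3 - 46*A^-7 - 5*A^-11
  A^-7 * (9*d^2) = 9*A^-3 + 18*A^-7 + 9*A^-11
  A^-9 * (d^3) = -A^-3 - 3*A^-7 - 3*A^-11 - A^-15
Summing the groups: <K> = A^21 - 3*A^17 + 5*A^13 - 6*A^9 + 7*A^5 - 7*A + 5*A^-3 - 4*A^-7 + 2*A^-11 - A^-15
Normalise by the writhe: (-A^3)^(-w) = (-A^3)^(5) = -A^15, so f(A) = -A^15 * <K> = -A^36 + 3*A^32 - 5*A^28 + 6*A^24 - 7*A^20 + 7*A^16 - 5*A^12 + 4*A^8 - 2*A^4 + 1.
Substitute A = t^(-1/4), i.e. A^e → t^(-e/4): V(t) = 1 - 2*t^-1 + 4*t^-2 - 5*t^-3 + 7*t^-4 - 7*t^-5 + 6*t^-6 - 5*t^-7 + 3*t^-8 - t^-9

Answer: 1 - 2*t^-1 + 4*t^-2 - 5*t^-3 + 7*t^-4 - 7*t^-5 + 6*t^-6 - 5*t^-7 + 3*t^-8 - t^-9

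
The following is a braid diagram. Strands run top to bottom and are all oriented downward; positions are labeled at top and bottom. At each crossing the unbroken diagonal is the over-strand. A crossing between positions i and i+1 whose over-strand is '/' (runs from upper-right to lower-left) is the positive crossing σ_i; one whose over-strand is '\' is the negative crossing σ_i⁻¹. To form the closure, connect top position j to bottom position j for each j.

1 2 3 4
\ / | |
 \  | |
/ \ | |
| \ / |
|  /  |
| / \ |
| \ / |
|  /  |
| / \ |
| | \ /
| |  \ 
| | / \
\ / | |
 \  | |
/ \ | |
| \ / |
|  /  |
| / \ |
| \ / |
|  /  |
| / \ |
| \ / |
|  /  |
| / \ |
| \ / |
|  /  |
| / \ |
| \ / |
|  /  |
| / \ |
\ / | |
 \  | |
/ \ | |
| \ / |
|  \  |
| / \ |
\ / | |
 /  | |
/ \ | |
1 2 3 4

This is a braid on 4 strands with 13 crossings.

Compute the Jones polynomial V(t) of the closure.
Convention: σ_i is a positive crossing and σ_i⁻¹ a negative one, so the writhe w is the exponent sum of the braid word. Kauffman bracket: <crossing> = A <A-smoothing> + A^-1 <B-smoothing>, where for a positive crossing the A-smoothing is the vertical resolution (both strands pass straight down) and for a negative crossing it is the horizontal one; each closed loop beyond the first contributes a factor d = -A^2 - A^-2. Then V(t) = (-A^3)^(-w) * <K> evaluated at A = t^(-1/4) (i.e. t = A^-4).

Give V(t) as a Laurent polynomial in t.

t^8 - 2*t^7 + 2*t^6 - 3*t^5 + 3*t^4 - 2*t^3 + 2*t^2 - t + 1

Derivation:
Reading the diagram top to bottom ('/'-over between positions i,i+1 = s_i, '\'-over = s_i^-1): braid word = s1^-1 s2 s2 s3^-1 s1^-1 s2 s2 s2 s2 s2 s1^-1 s2^-1 s1.
The presented braid s1^-1 s2 s2 s3^-1 s1^-1 s2 s2 s2 s2 s2 s1^-1 s2^-1 s1 on 4 strands reduces by inverse Markov moves (closure unchanged at each step):
  Deconjugate: the word is γ·β·γ⁻¹ with γ = s1^-1 s2 (prefix) and γ⁻¹ = s2^-1 s1 (suffix); strip both.
Reduced to β = s2 s3^-1 s1^-1 s2 s2 s2 s2 s2 s1^-1 on 4 strands, 9 crossings.
Compute on β:
Braid: s2 s3^-1 s1^-1 s2 s2 s2 s2 s2 s1^-1 on 4 strands, 9 crossings.
Writhe w = (#positive) - (#negative) = 6 - 3 = 3.
Enumerate smoothing states for the bracket polynomial. There are 2^9 = 512 states.
For each crossing: s=0 is the vertical smoothing, s=1 horizontal. Crossing k contributes A^(sign_k * (1 - 2*s_k)); loop factor d = -A^2 - A^-2.
Tabulate the states by total A-exponent and number of loops L (A-exp: L × count):
  A^9: L=3 ×1
  A^7: L=2 ×8, L=4 ×1
  A^5: L=1 ×17, L=3 ×19
  A^3: L=2 ×63, L=4 ×21
  A^1: L=3 ×111, L=5 ×15
  A^-1: L=4 ×120, L=6 ×6
  A^-3: L=5 ×83, L=7 ×1
  A^-5: L=6 ×36
  A^-7: L=7 ×9
  A^-9: L=8 ×1
Each group contributes A^e * Σ count * d^(L-1):
Powers of d = -A^2 - A^-2: d^2 = A^4 + 2 + A^-4; d^3 = -A^6 - 3*A^2 - 3*A^-2 - A^-6; d^4 = A^8 + 4*A^4 + 6 + 4*A^-4 + A^-8; d^5 = -A^10 - 5*A^6 - 10*A^2 - 10*A^-2 - 5*A^-6 - A^-10; d^6 = A^12 + 6*A^8 + 15*A^4 + 20 + 15*A^-4 + 6*A^-8 + A^-12; d^7 = -A^14 - 7*A^10 - 21*A^6 - 35*A^2 - 35*A^-2 - 21*A^-6 - 7*A^-10 - A^-14.
  A^9 * (d^2) = A^13 + 2*A^9 + A^5
  A^7 * (8*d + d^3) = -A^13 - 11*A^9 - 11*A^5 - A
  A^5 * (17 + 19*d^2) = 19*A^9 + 55*A^5 + 19*A
  A^3 * (63*d + 21*d^3) = -21*A^9 - 126*A^5 - 126*A - 21*A^-3
  A^1 * (111*d^2 + 15*d^4) = 15*A^9 + 171*A^5 + 312*A + 171*A^-3 + 15*A^-7
  A^-1 * (120*d^3 + 6*d^5) = -6*A^9 - 150*A^5 - 420*A - 420*A^-3 - 150*A^-7 - 6*A^-11
  A^-3 * (83*d^4 + d^6) = A^9 + 89*A^5 + 347*A + 518*A^-3 + 347*A^-7 + 89*A^-11 + A^-15
  A^-5 * (36*d^5) = -36*A^5 - 180*A - 360*A^-3 - 360*A^-7 - 180*A^-11 - 36*A^-15
  A^-7 * (9*d^6) = 9*A^5 + 54*A + 135*A^-3 + 180*A^-7 + 135*A^-11 + 54*A^-15 + 9*A^-19
  A^-9 * (d^7) = -A^5 - 7*A - 21*A^-3 - 35*A^-7 - 35*A^-11 - 21*A^-15 - 7*A^-19 - A^-23
Summing the groups: <K> = -A^9 + A^5 - 2*A + 2*A^-3 - 3*A^-7 + 3*A^-11 - 2*A^-15 + 2*A^-19 - A^-23
Normalise by the writhe: (-A^3)^(-w) = (-A^3)^(-3) = -A^-9, so f(A) = -A^-9 * <K> = 1 - A^-4 + 2*A^-8 - 2*A^-12 + 3*A^-16 - 3*A^-20 + 2*A^-24 - 2*A^-28 + A^-32.
Substitute A = t^(-1/4), i.e. A^e → t^(-e/4): V(t) = t^8 - 2*t^7 + 2*t^6 - 3*t^5 + 3*t^4 - 2*t^3 + 2*t^2 - t + 1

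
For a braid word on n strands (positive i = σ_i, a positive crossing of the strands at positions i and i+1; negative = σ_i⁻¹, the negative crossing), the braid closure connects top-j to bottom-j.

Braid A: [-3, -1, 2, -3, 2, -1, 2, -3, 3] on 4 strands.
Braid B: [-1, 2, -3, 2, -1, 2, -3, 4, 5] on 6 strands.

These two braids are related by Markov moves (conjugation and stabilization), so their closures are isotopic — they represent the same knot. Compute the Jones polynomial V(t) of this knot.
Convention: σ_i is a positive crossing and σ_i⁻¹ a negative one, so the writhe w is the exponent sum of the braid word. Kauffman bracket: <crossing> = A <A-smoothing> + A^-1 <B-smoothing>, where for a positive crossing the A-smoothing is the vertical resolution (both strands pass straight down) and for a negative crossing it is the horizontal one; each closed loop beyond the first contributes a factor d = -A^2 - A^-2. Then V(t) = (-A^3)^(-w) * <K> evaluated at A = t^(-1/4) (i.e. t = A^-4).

-t^3 + 3*t^2 - 3*t + 4 - 4*t^-1 + 3*t^-2 - 2*t^-3 + t^-4

Derivation:
Markov-equivalent braids have isotopic closures, hence identical knot invariants. Strip the Markov moves from each word to reach a common short braid β, then compute V(t) once on β.
Braid A: s3^-1 s1^-1 s2 s3^-1 s2 s1^-1 s2 s3^-1 s3 on 4 strands reduces by inverse Markov moves (closure unchanged at each step):
  Deconjugate: the word is γ·β·γ⁻¹ with γ = s3^-1 (prefix) and γ⁻¹ = s3 (suffix); strip both.
Reduced to β = s1^-1 s2 s3^-1 s2 s1^-1 s2 s3^-1 on 4 strands, 7 crossings.
Braid B: s1^-1 s2 s3^-1 s2 s1^-1 s2 s3^-1 s4 s5 on 6 strands reduces by inverse Markov moves (closure unchanged at each step):
  Destabilize: the word has the form β·s5 where s5 occurs only as the final letter (β ∈ B_5); drop it and the last strand → 5 strands.
  Destabilize: the word has the form β·s4 where s4 occurs only as the final letter (β ∈ B_4); drop it and the last strand → 4 strands.
Reduced to β = s1^-1 s2 s3^-1 s2 s1^-1 s2 s3^-1 on 4 strands, 7 crossings.
Both give the same β = s1^-1 s2 s3^-1 s2 s1^-1 s2 s3^-1 on 4 strands, so one state sum suffices:
Braid: s1^-1 s2 s3^-1 s2 s1^-1 s2 s3^-1 on 4 strands, 7 crossings.
Writhe w = (#positive) - (#negative) = 3 - 4 = -1.
State-sum expansion of <K>. There are 2^7 = 128 states.
For each crossing: s=0 is the vertical smoothing, s=1 horizontal. Crossing k contributes A^(sign_k * (1 - 2*s_k)); loop factor d = -A^2 - A^-2.
Tabulate the states by total A-exponent and number of loops L (A-exp: L × count):
  A^7: L=4 ×1
  A^5: L=3 ×7
  A^3: L=2 ×19, L=4 ×2
  A^1: L=1 ×21, L=3 ×14
  A^-1: L=2 ×32, L=4 ×3
  A^-3: L=3 ×21
  A^-5: L=4 ×7
  A^-7: L=5 ×1
Each group contributes A^e * Σ count * d^(L-1):
Powers of d = -A^2 - A^-2: d^2 = A^4 + 2 + A^-4; d^3 = -A^6 - 3*A^2 - 3*A^-2 - A^-6; d^4 = A^8 + 4*A^4 + 6 + 4*A^-4 + A^-8.
  A^7 * (d^3) = -A^13 - 3*A^9 - 3*A^5 - A
  A^5 * (7*d^2) = 7*A^9 + 14*A^5 + 7*A
  A^3 * (19*d + 2*d^3) = -2*A^9 - 25*A^5 - 25*A - 2*A^-3
  A^1 * (21 + 14*d^2) = 14*A^5 + 49*A + 14*A^-3
  A^-1 * (32*d + 3*d^3) = -3*A^5 - 41*A - 41*A^-3 - 3*A^-7
  A^-3 * (21*d^2) = 21*A + 42*A^-3 + 21*A^-7
  A^-5 * (7*d^3) = -7*A - 21*A^-3 - 21*A^-7 - 7*A^-11
  A^-7 * (d^4) = A + 4*A^-3 + 6*A^-7 + 4*A^-11 + A^-15
Summing the groups: <K> = -A^13 + 2*A^9 - 3*A^5 + 4*A - 4*A^-3 + 3*A^-7 - 3*A^-11 + A^-15
Normalise by the writhe: (-A^3)^(-w) = (-A^3)^(1) = -A^3, so f(A) = -A^3 * <K> = A^16 - 2*A^12 + 3*A^8 - 4*A^4 + 4 - 3*A^-4 + 3*A^-8 - A^-12.
Substitute A = t^(-1/4), i.e. A^e → t^(-e/4): V(t) = -t^3 + 3*t^2 - 3*t + 4 - 4*t^-1 + 3*t^-2 - 2*t^-3 + t^-4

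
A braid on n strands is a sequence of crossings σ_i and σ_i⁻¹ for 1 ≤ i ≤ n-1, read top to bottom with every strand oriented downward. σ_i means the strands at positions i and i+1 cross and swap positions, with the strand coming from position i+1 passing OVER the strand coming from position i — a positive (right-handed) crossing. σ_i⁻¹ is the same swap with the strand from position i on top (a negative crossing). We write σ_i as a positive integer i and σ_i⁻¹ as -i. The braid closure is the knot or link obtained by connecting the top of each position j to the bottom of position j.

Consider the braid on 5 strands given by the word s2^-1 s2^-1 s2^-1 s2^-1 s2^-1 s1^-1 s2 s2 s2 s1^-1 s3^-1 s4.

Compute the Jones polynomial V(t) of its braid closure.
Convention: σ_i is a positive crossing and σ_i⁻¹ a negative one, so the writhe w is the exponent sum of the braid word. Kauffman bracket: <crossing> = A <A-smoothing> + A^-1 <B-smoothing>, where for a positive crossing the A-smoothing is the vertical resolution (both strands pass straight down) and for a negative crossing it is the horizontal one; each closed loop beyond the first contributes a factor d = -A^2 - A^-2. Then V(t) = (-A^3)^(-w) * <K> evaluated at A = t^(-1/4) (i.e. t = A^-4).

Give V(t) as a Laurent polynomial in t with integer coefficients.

The presented braid s2^-1 s2^-1 s2^-1 s2^-1 s2^-1 s1^-1 s2 s2 s2 s1^-1 s3^-1 s4 on 5 strands reduces by inverse Markov moves (closure unchanged at each step):
  Destabilize: the word has the form β·s4 where s4 occurs only as the final letter (β ∈ B_4); drop it and the last strand → 4 strands.
  Destabilize: the word has the form β·s3^-1 where s3^-1 occurs only as the final letter (β ∈ B_3); drop it and the last strand → 3 strands.
Reduced to β = s2^-1 s2^-1 s2^-1 s2^-1 s2^-1 s1^-1 s2 s2 s2 s1^-1 on 3 strands, 10 crossings.
Compute on β:
Braid: s2^-1 s2^-1 s2^-1 s2^-1 s2^-1 s1^-1 s2 s2 s2 s1^-1 on 3 strands, 10 crossings.
Writhe w = (#positive) - (#negative) = 3 - 7 = -4.
State-sum expansion of <K>. There are 2^10 = 1024 states.
Smooth each crossing (0=||, 1=⌣⌢); contribution A^(Σ sign_k(1-2s_k)) * d^(L-1).
Tabulate the states by total A-exponent and number of loops L (A-exp: L × count):
  A^10: L=6 ×1
  A^8: L=5 ×10
  A^6: L=4 ×35, L=6 ×10
  A^4: L=3 ×60, L=5 ×50, L=7 ×10
  A^2: L=2 ×55, L=4 ×100, L=6 ×50, L=8 ×5
  A^0: L=1 ×25, L=3 ×101, L=5 ×100, L=7 ×25, L=9 ×1
  A^-2: L=2 ×55, L=4 ×100, L=6 ×50, L=8 ×5
  A^-4: L=1 ×6, L=3 ×54, L=5 ×50, L=7 ×10
  A^-6: L=2 ×9, L=4 ×26, L=6 ×10
  A^-8: L=3 ×5, L=5 ×5
  A^-10: L=4 ×1
Each group contributes A^e * Σ count * d^(L-1):
Powers of d = -A^2 - A^-2: d^2 = A^4 + 2 + A^-4; d^3 = -A^6 - 3*A^2 - 3*A^-2 - A^-6; d^4 = A^8 + 4*A^4 + 6 + 4*A^-4 + A^-8; d^5 = -A^10 - 5*A^6 - 10*A^2 - 10*A^-2 - 5*A^-6 - A^-10; d^6 = A^12 + 6*A^8 + 15*A^4 + 20 + 15*A^-4 + 6*A^-8 + A^-12; d^7 = -A^14 - 7*A^10 - 21*A^6 - 35*A^2 - 35*A^-2 - 21*A^-6 - 7*A^-10 - A^-14; d^8 = A^16 + 8*A^12 + 28*A^8 + 56*A^4 + 70 + 56*A^-4 + 28*A^-8 + 8*A^-12 + A^-16.
  A^10 * (d^5) = -A^20 - 5*A^16 - 10*A^12 - 10*A^8 - 5*A^4 - 1
  A^8 * (10*d^4) = 10*A^16 + 40*A^12 + 60*A^8 + 40*A^4 + 10
  A^6 * (35*d^3 + 10*d^5) = -10*A^16 - 85*A^12 - 205*A^8 - 205*A^4 - 85 - 10*A^-4
  A^4 * (60*d^2 + 50*d^4 + 10*d^6) = 10*A^16 + 110*A^12 + 410*A^8 + 620*A^4 + 410 + 110*A^-4 + 10*A^-8
  A^2 * (55*d + 100*d^3 + 50*d^5 + 5*d^7) = -5*A^16 - 85*A^12 - 455*A^8 - 1030*A^4 - 1030 - 455*A^-4 - 85*A^-8 - 5*A^-12
  A^0 * (25 + 101*d^2 + 100*d^4 + 25*d^6 + d^8) = A^16 + 33*A^12 + 278*A^8 + 932*A^4 + 1397 + 932*A^-4 + 278*A^-8 + 33*A^-12 + A^-16
  A^-2 * (55*d + 100*d^3 + 50*d^5 + 5*d^7) = -5*A^12 - 85*A^8 - 455*A^4 - 1030 - 1030*A^-4 - 455*A^-8 - 85*A^-12 - 5*A^-16
  A^-4 * (6 + 54*d^2 + 50*d^4 + 10*d^6) = 10*A^8 + 110*A^4 + 404 + 614*A^-4 + 404*A^-8 + 110*A^-12 + 10*A^-16
  A^-6 * (9*d + 26*d^3 + 10*d^5) = -10*A^4 - 76 - 187*A^-4 - 187*A^-8 - 76*A^-12 - 10*A^-16
  A^-8 * (5*d^2 + 5*d^4) = 5 + 25*A^-4 + 40*A^-8 + 25*A^-12 + 5*A^-16
  A^-10 * (d^3) = -A^-4 - 3*A^-8 - 3*A^-12 - A^-16
Summing the groups: <K> = -A^20 + A^16 - 2*A^12 + 3*A^8 - 3*A^4 + 4 - 2*A^-4 + 2*A^-8 - A^-12
Normalise by the writhe: (-A^3)^(-w) = (-A^3)^(4) = A^12, so f(A) = A^12 * <K> = -A^32 + A^28 - 2*A^24 + 3*A^20 - 3*A^16 + 4*A^12 - 2*A^8 + 2*A^4 - 1.
Substitute A = t^(-1/4), i.e. A^e → t^(-e/4): V(t) = -1 + 2*t^-1 - 2*t^-2 + 4*t^-3 - 3*t^-4 + 3*t^-5 - 2*t^-6 + t^-7 - t^-8

Answer: -1 + 2*t^-1 - 2*t^-2 + 4*t^-3 - 3*t^-4 + 3*t^-5 - 2*t^-6 + t^-7 - t^-8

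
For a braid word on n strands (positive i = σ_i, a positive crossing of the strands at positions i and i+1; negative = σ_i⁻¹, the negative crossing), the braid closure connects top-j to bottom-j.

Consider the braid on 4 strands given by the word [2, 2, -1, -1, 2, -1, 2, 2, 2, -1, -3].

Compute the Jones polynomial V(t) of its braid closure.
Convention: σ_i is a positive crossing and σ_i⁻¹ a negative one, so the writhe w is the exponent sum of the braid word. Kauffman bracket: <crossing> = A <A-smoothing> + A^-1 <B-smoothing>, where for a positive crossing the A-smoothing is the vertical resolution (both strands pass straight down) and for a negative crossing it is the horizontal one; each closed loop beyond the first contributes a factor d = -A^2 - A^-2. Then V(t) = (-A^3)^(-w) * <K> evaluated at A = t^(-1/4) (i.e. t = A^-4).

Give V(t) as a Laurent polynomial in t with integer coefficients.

The presented braid s2 s2 s1^-1 s1^-1 s2 s1^-1 s2 s2 s2 s1^-1 s3^-1 on 4 strands reduces by inverse Markov moves (closure unchanged at each step):
  Destabilize: the word has the form β·s3^-1 where s3^-1 occurs only as the final letter (β ∈ B_3); drop it and the last strand → 3 strands.
Reduced to β = s2 s2 s1^-1 s1^-1 s2 s1^-1 s2 s2 s2 s1^-1 on 3 strands, 10 crossings.
Compute on β:
Braid: s2 s2 s1^-1 s1^-1 s2 s1^-1 s2 s2 s2 s1^-1 on 3 strands, 10 crossings.
Writhe w = (#positive) - (#negative) = 6 - 4 = 2.
Computing the Kauffman bracket via state sum. There are 2^10 = 1024 states.
For each crossing: s=0 is the vertical smoothing, s=1 horizontal. Crossing k contributes A^(sign_k * (1 - 2*s_k)); loop factor d = -A^2 - A^-2.
Tabulate the states by total A-exponent and number of loops L (A-exp: L × count):
  A^10: L=5 ×1
  A^8: L=4 ×10
  A^6: L=3 ×41, L=5 ×4
  A^4: L=2 ×81, L=4 ×38, L=6 ×1
  A^2: L=1 ×71, L=3 ×117, L=5 ×22
  A^0: L=2 ×154, L=4 ×91, L=6 ×7
  A^-2: L=3 ×168, L=5 ×41, L=7 ×1
  A^-4: L=4 ×110, L=6 ×10
  A^-6: L=5 ×44, L=7 ×1
  A^-8: L=6 ×10
  A^-10: L=7 ×1
Each group contributes A^e * Σ count * d^(L-1):
Powers of d = -A^2 - A^-2: d^2 = A^4 + 2 + A^-4; d^3 = -A^6 - 3*A^2 - 3*A^-2 - A^-6; d^4 = A^8 + 4*A^4 + 6 + 4*A^-4 + A^-8; d^5 = -A^10 - 5*A^6 - 10*A^2 - 10*A^-2 - 5*A^-6 - A^-10; d^6 = A^12 + 6*A^8 + 15*A^4 + 20 + 15*A^-4 + 6*A^-8 + A^-12.
  A^10 * (d^4) = A^18 + 4*A^14 + 6*A^10 + 4*A^6 + A^2
  A^8 * (10*d^3) = -10*A^14 - 30*A^10 - 30*A^6 - 10*A^2
  A^6 * (41*d^2 + 4*d^4) = 4*A^14 + 57*A^10 + 106*A^6 + 57*A^2 + 4*A^-2
  A^4 * (81*d + 38*d^3 + d^5) = -A^14 - 43*A^10 - 205*A^6 - 205*A^2 - 43*A^-2 - A^-6
  A^2 * (71 + 117*d^2 + 22*d^4) = 22*A^10 + 205*A^6 + 437*A^2 + 205*A^-2 + 22*A^-6
  A^0 * (154*d + 91*d^3 + 7*d^5) = -7*A^10 - 126*A^6 - 497*A^2 - 497*A^-2 - 126*A^-6 - 7*A^-10
  A^-2 * (168*d^2 + 41*d^4 + d^6) = A^10 + 47*A^6 + 347*A^2 + 602*A^-2 + 347*A^-6 + 47*A^-10 + A^-14
  A^-4 * (110*d^3 + 10*d^5) = -10*A^6 - 160*A^2 - 430*A^-2 - 430*A^-6 - 160*A^-10 - 10*A^-14
  A^-6 * (44*d^4 + d^6) = A^6 + 50*A^2 + 191*A^-2 + 284*A^-6 + 191*A^-10 + 50*A^-14 + A^-18
  A^-8 * (10*d^5) = -10*A^2 - 50*A^-2 - 100*A^-6 - 100*A^-10 - 50*A^-14 - 10*A^-18
  A^-10 * (d^6) = A^2 + 6*A^-2 + 15*A^-6 + 20*A^-10 + 15*A^-14 + 6*A^-18 + A^-22
Summing the groups: <K> = A^18 - 3*A^14 + 6*A^10 - 8*A^6 + 11*A^2 - 12*A^-2 + 11*A^-6 - 9*A^-10 + 6*A^-14 - 3*A^-18 + A^-22
Normalise by the writhe: (-A^3)^(-w) = (-A^3)^(-2) = A^-6, so f(A) = A^-6 * <K> = A^12 - 3*A^8 + 6*A^4 - 8 + 11*A^-4 - 12*A^-8 + 11*A^-12 - 9*A^-16 + 6*A^-20 - 3*A^-24 + A^-28.
Substitute A = t^(-1/4), i.e. A^e → t^(-e/4): V(t) = t^7 - 3*t^6 + 6*t^5 - 9*t^4 + 11*t^3 - 12*t^2 + 11*t - 8 + 6*t^-1 - 3*t^-2 + t^-3

Answer: t^7 - 3*t^6 + 6*t^5 - 9*t^4 + 11*t^3 - 12*t^2 + 11*t - 8 + 6*t^-1 - 3*t^-2 + t^-3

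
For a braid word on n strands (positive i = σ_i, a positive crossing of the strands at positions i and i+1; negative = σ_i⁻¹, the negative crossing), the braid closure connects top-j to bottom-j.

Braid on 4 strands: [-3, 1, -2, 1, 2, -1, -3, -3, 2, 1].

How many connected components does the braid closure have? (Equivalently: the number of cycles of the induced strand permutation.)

2

Derivation:
Track the strand permutation on 4 strands, starting from identity.
  step 1: s3^-1 swaps positions 3,4 -> [1 2 4 3]
  step 2: s1 swaps positions 1,2 -> [2 1 4 3]
  step 3: s2^-1 swaps positions 2,3 -> [2 4 1 3]
  step 4: s1 swaps positions 1,2 -> [4 2 1 3]
  step 5: s2 swaps positions 2,3 -> [4 1 2 3]
  step 6: s1^-1 swaps positions 1,2 -> [1 4 2 3]
  step 7: s3^-1 swaps positions 3,4 -> [1 4 3 2]
  step 8: s3^-1 swaps positions 3,4 -> [1 4 2 3]
  step 9: s2 swaps positions 2,3 -> [1 2 4 3]
  step 10: s1 swaps positions 1,2 -> [2 1 4 3]
Final permutation (position -> original strand): [2 1 4 3]
Closure components = cycle count of this permutation = 2.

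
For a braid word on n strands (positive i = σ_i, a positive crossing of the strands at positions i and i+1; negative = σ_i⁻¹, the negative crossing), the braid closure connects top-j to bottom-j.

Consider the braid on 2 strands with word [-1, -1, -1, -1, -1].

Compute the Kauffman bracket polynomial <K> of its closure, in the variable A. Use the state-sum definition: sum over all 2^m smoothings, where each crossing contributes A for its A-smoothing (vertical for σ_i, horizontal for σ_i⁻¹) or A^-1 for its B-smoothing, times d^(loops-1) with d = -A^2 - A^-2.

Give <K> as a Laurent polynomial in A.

A^13 - A^9 + A^5 - A - A^-7

Derivation:
Braid: s1^-1 s1^-1 s1^-1 s1^-1 s1^-1 on 2 strands, 5 crossings.
Writhe w = (#positive) - (#negative) = 0 - 5 = -5.
Enumerate smoothing states for the bracket polynomial. There are 2^5 = 32 states.
For each crossing: s=0 is the vertical smoothing, s=1 horizontal. Crossing k contributes A^(sign_k * (1 - 2*s_k)); loop factor d = -A^2 - A^-2.
  state 00000: A-exp=-5, loops=2, term = A^-5 * d^1
  state 00001: A-exp=-3, loops=1, term = A^-3 * d^0
  state 00010: A-exp=-3, loops=1, term = A^-3 * d^0
  state 00011: A-exp=-1, loops=2, term = A^-1 * d^1
  state 00100: A-exp=-3, loops=1, term = A^-3 * d^0
  state 00101: A-exp=-1, loops=2, term = A^-1 * d^1
  state 00110: A-exp=-1, loops=2, term = A^-1 * d^1
  state 00111: A-exp=+1, loops=3, term = A^1 * d^2
  state 01000: A-exp=-3, loops=1, term = A^-3 * d^0
  state 01001: A-exp=-1, loops=2, term = A^-1 * d^1
  state 01010: A-exp=-1, loops=2, term = A^-1 * d^1
  state 01011: A-exp=+1, loops=3, term = A^1 * d^2
  state 01100: A-exp=-1, loops=2, term = A^-1 * d^1
  state 01101: A-exp=+1, loops=3, term = A^1 * d^2
  state 01110: A-exp=+1, loops=3, term = A^1 * d^2
  state 01111: A-exp=+3, loops=4, term = A^3 * d^3
  state 10000: A-exp=-3, loops=1, term = A^-3 * d^0
  state 10001: A-exp=-1, loops=2, term = A^-1 * d^1
  state 10010: A-exp=-1, loops=2, term = A^-1 * d^1
  state 10011: A-exp=+1, loops=3, term = A^1 * d^2
  state 10100: A-exp=-1, loops=2, term = A^-1 * d^1
  state 10101: A-exp=+1, loops=3, term = A^1 * d^2
  state 10110: A-exp=+1, loops=3, term = A^1 * d^2
  state 10111: A-exp=+3, loops=4, term = A^3 * d^3
  state 11000: A-exp=-1, loops=2, term = A^-1 * d^1
  state 11001: A-exp=+1, loops=3, term = A^1 * d^2
  state 11010: A-exp=+1, loops=3, term = A^1 * d^2
  state 11011: A-exp=+3, loops=4, term = A^3 * d^3
  state 11100: A-exp=+1, loops=3, term = A^1 * d^2
  state 11101: A-exp=+3, loops=4, term = A^3 * d^3
  state 11110: A-exp=+3, loops=4, term = A^3 * d^3
  state 11111: A-exp=+5, loops=5, term = A^5 * d^4
Collect the terms by A-exponent (count of states per loop number):
Powers of d = -A^2 - A^-2: d^2 = A^4 + 2 + A^-4; d^3 = -A^6 - 3*A^2 - 3*A^-2 - A^-6; d^4 = A^8 + 4*A^4 + 6 + 4*A^-4 + A^-8.
  A^5 * (d^4) = A^13 + 4*A^9 + 6*A^5 + 4*A + A^-3
  A^3 * (5*d^3) = -5*A^9 - 15*A^5 - 15*A - 5*A^-3
  A^1 * (10*d^2) = 10*A^5 + 20*A + 10*A^-3
  A^-1 * (10*d) = -10*A - 10*A^-3
  A^-3 * (5) = 5*A^-3
  A^-5 * (d) = -A^-3 - A^-7
Summing the groups: <K> = A^13 - A^9 + A^5 - A - A^-7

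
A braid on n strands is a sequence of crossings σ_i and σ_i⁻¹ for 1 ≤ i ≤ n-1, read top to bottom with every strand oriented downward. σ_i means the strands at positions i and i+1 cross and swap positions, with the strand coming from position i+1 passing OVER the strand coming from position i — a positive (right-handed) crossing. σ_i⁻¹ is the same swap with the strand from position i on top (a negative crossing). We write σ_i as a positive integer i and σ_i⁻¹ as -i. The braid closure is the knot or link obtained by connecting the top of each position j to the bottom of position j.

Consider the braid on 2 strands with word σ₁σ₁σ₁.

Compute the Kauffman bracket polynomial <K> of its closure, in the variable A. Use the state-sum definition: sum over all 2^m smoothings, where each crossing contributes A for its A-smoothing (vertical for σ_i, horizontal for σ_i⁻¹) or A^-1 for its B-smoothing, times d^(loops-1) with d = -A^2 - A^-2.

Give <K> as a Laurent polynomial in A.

-A^5 - A^-3 + A^-7

Derivation:
Braid: s1 s1 s1 on 2 strands, 3 crossings.
Writhe w = (#positive) - (#negative) = 3 - 0 = 3.
State-sum expansion of <K>. There are 2^3 = 8 states.
For each crossing: s=0 is the vertical smoothing, s=1 horizontal. Crossing k contributes A^(sign_k * (1 - 2*s_k)); loop factor d = -A^2 - A^-2.
  state 000: A-exp=+3, loops=2, term = A^3 * d^1
  state 001: A-exp=+1, loops=1, term = A^1 * d^0
  state 010: A-exp=+1, loops=1, term = A^1 * d^0
  state 011: A-exp=-1, loops=2, term = A^-1 * d^1
  state 100: A-exp=+1, loops=1, term = A^1 * d^0
  state 101: A-exp=-1, loops=2, term = A^-1 * d^1
  state 110: A-exp=-1, loops=2, term = A^-1 * d^1
  state 111: A-exp=-3, loops=3, term = A^-3 * d^2
Collect the terms by A-exponent (count of states per loop number):
Powers of d = -A^2 - A^-2: d^2 = A^4 + 2 + A^-4.
  A^3 * (d) = -A^5 - A
  A^1 * (3) = 3*A
  A^-1 * (3*d) = -3*A - 3*A^-3
  A^-3 * (d^2) = A + 2*A^-3 + A^-7
Summing the groups: <K> = -A^5 - A^-3 + A^-7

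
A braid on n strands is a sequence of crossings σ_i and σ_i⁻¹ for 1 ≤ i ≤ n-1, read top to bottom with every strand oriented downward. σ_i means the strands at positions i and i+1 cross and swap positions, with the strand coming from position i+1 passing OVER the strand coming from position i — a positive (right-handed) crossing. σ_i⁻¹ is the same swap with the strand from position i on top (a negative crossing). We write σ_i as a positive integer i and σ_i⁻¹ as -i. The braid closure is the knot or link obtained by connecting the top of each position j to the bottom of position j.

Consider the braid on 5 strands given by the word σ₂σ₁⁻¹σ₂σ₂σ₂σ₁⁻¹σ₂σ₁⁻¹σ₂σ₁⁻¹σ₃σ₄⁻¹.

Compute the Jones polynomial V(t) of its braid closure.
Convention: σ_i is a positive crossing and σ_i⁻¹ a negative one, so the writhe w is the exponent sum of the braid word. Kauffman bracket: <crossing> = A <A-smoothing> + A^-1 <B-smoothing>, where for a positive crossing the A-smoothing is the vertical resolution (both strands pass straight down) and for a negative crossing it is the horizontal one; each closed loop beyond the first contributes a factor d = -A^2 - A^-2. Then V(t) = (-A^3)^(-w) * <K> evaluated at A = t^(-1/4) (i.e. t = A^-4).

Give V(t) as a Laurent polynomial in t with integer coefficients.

t^7 - 4*t^6 + 7*t^5 - 11*t^4 + 14*t^3 - 14*t^2 + 14*t - 10 + 7*t^-1 - 4*t^-2 + t^-3

Derivation:
The presented braid s2 s1^-1 s2 s2 s2 s1^-1 s2 s1^-1 s2 s1^-1 s3 s4^-1 on 5 strands reduces by inverse Markov moves (closure unchanged at each step):
  Destabilize: the word has the form β·s4^-1 where s4^-1 occurs only as the final letter (β ∈ B_4); drop it and the last strand → 4 strands.
  Destabilize: the word has the form β·s3 where s3 occurs only as the final letter (β ∈ B_3); drop it and the last strand → 3 strands.
Reduced to β = s2 s1^-1 s2 s2 s2 s1^-1 s2 s1^-1 s2 s1^-1 on 3 strands, 10 crossings.
Compute on β:
Braid: s2 s1^-1 s2 s2 s2 s1^-1 s2 s1^-1 s2 s1^-1 on 3 strands, 10 crossings.
Writhe w = (#positive) - (#negative) = 6 - 4 = 2.
Computing the Kauffman bracket via state sum. There are 2^10 = 1024 states.
For each crossing: s=0 is the vertical smoothing, s=1 horizontal. Crossing k contributes A^(sign_k * (1 - 2*s_k)); loop factor d = -A^2 - A^-2.
Tabulate the states by total A-exponent and number of loops L (A-exp: L × count):
  A^10: L=5 ×1
  A^8: L=4 ×10
  A^6: L=3 ×42, L=5 ×3
  A^4: L=2 ×90, L=4 ×29, L=6 ×1
  A^2: L=1 ×87, L=3 ×110, L=5 ×13
  A^0: L=2 ×179, L=4 ×71, L=6 ×2
  A^-2: L=3 ×187, L=5 ×23
  A^-4: L=4 ×117, L=6 ×3
  A^-6: L=5 ×45
  A^-8: L=6 ×10
  A^-10: L=7 ×1
Each group contributes A^e * Σ count * d^(L-1):
Powers of d = -A^2 - A^-2: d^2 = A^4 + 2 + A^-4; d^3 = -A^6 - 3*A^2 - 3*A^-2 - A^-6; d^4 = A^8 + 4*A^4 + 6 + 4*A^-4 + A^-8; d^5 = -A^10 - 5*A^6 - 10*A^2 - 10*A^-2 - 5*A^-6 - A^-10; d^6 = A^12 + 6*A^8 + 15*A^4 + 20 + 15*A^-4 + 6*A^-8 + A^-12.
  A^10 * (d^4) = A^18 + 4*A^14 + 6*A^10 + 4*A^6 + A^2
  A^8 * (10*d^3) = -10*A^14 - 30*A^10 - 30*A^6 - 10*A^2
  A^6 * (42*d^2 + 3*d^4) = 3*A^14 + 54*A^10 + 102*A^6 + 54*A^2 + 3*A^-2
  A^4 * (90*d + 29*d^3 + d^5) = -A^14 - 34*A^10 - 187*A^6 - 187*A^2 - 34*A^-2 - A^-6
  A^2 * (87 + 110*d^2 + 13*d^4) = 13*A^10 + 162*A^6 + 385*A^2 + 162*A^-2 + 13*A^-6
  A^0 * (179*d + 71*d^3 + 2*d^5) = -2*A^10 - 81*A^6 - 412*A^2 - 412*A^-2 - 81*A^-6 - 2*A^-10
  A^-2 * (187*d^2 + 23*d^4) = 23*A^6 + 279*A^2 + 512*A^-2 + 279*A^-6 + 23*A^-10
  A^-4 * (117*d^3 + 3*d^5) = -3*A^6 - 132*A^2 - 381*A^-2 - 381*A^-6 - 132*A^-10 - 3*A^-14
  A^-6 * (45*d^4) = 45*A^2 + 180*A^-2 + 270*A^-6 + 180*A^-10 + 45*A^-14
  A^-8 * (10*d^5) = -10*A^2 - 50*A^-2 - 100*A^-6 - 100*A^-10 - 50*A^-14 - 10*A^-18
  A^-10 * (d^6) = A^2 + 6*A^-2 + 15*A^-6 + 20*A^-10 + 15*A^-14 + 6*A^-18 + A^-22
Summing the groups: <K> = A^18 - 4*A^14 + 7*A^10 - 10*A^6 + 14*A^2 - 14*A^-2 + 14*A^-6 - 11*A^-10 + 7*A^-14 - 4*A^-18 + A^-22
Normalise by the writhe: (-A^3)^(-w) = (-A^3)^(-2) = A^-6, so f(A) = A^-6 * <K> = A^12 - 4*A^8 + 7*A^4 - 10 + 14*A^-4 - 14*A^-8 + 14*A^-12 - 11*A^-16 + 7*A^-20 - 4*A^-24 + A^-28.
Substitute A = t^(-1/4), i.e. A^e → t^(-e/4): V(t) = t^7 - 4*t^6 + 7*t^5 - 11*t^4 + 14*t^3 - 14*t^2 + 14*t - 10 + 7*t^-1 - 4*t^-2 + t^-3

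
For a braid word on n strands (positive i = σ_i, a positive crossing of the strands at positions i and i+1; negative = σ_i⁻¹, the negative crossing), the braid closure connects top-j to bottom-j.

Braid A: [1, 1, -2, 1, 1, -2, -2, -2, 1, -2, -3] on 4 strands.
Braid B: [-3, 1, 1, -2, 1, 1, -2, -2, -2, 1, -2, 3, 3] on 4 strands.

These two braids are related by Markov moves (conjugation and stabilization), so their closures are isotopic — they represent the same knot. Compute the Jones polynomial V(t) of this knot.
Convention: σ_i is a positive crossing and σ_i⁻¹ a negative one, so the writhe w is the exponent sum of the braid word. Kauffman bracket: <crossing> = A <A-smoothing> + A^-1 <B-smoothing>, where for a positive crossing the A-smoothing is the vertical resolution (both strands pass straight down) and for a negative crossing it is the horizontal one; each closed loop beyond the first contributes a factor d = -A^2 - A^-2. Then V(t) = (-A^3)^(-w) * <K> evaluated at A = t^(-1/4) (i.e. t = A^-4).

-t^5 + 3*t^4 - 6*t^3 + 9*t^2 - 11*t + 13 - 11*t^-1 + 9*t^-2 - 6*t^-3 + 3*t^-4 - t^-5

Derivation:
Markov-equivalent braids have isotopic closures, hence identical knot invariants. Strip the Markov moves from each word to reach a common short braid β, then compute V(t) once on β.
Braid A: s1 s1 s2^-1 s1 s1 s2^-1 s2^-1 s2^-1 s1 s2^-1 s3^-1 on 4 strands reduces by inverse Markov moves (closure unchanged at each step):
  Destabilize: the word has the form β·s3^-1 where s3^-1 occurs only as the final letter (β ∈ B_3); drop it and the last strand → 3 strands.
Reduced to β = s1 s1 s2^-1 s1 s1 s2^-1 s2^-1 s2^-1 s1 s2^-1 on 3 strands, 10 crossings.
Braid B: s3^-1 s1 s1 s2^-1 s1 s1 s2^-1 s2^-1 s2^-1 s1 s2^-1 s3 s3 on 4 strands reduces by inverse Markov moves (closure unchanged at each step):
  Deconjugate: the word is γ·β·γ⁻¹ with γ = s3^-1 (prefix) and γ⁻¹ = s3 (suffix); strip both.
  Destabilize: the word has the form β·s3 where s3 occurs only as the final letter (β ∈ B_3); drop it and the last strand → 3 strands.
Reduced to β = s1 s1 s2^-1 s1 s1 s2^-1 s2^-1 s2^-1 s1 s2^-1 on 3 strands, 10 crossings.
Both give the same β = s1 s1 s2^-1 s1 s1 s2^-1 s2^-1 s2^-1 s1 s2^-1 on 3 strands, so one state sum suffices:
Braid: s1 s1 s2^-1 s1 s1 s2^-1 s2^-1 s2^-1 s1 s2^-1 on 3 strands, 10 crossings.
Writhe w = (#positive) - (#negative) = 5 - 5 = 0.
Enumerate smoothing states for the bracket polynomial. There are 2^10 = 1024 states.
Each crossing splits two ways (0=vertical, 1=horizontal). The state's weight is A^(#A-smoothings - #B-smoothings) * d^(loops - 1).
Tabulate the states by total A-exponent and number of loops L (A-exp: L × count):
  A^10: L=6 ×1
  A^8: L=5 ×10
  A^6: L=4 ×43, L=6 ×2
  A^4: L=3 ×98, L=5 ×22
  A^2: L=2 ×121, L=4 ×83, L=6 ×6
  A^0: L=1 ×73, L=3 ×140, L=5 ×38, L=7 ×1
  A^-2: L=2 ×121, L=4 ×79, L=6 ×10
  A^-4: L=3 ×95, L=5 ×24, L=7 ×1
  A^-6: L=4 ×42, L=6 ×3
  A^-8: L=5 ×10
  A^-10: L=6 ×1
Each group contributes A^e * Σ count * d^(L-1):
Powers of d = -A^2 - A^-2: d^2 = A^4 + 2 + A^-4; d^3 = -A^6 - 3*A^2 - 3*A^-2 - A^-6; d^4 = A^8 + 4*A^4 + 6 + 4*A^-4 + A^-8; d^5 = -A^10 - 5*A^6 - 10*A^2 - 10*A^-2 - 5*A^-6 - A^-10; d^6 = A^12 + 6*A^8 + 15*A^4 + 20 + 15*A^-4 + 6*A^-8 + A^-12.
  A^10 * (d^5) = -A^20 - 5*A^16 - 10*A^12 - 10*A^8 - 5*A^4 - 1
  A^8 * (10*d^4) = 10*A^16 + 40*A^12 + 60*A^8 + 40*A^4 + 10
  A^6 * (43*d^3 + 2*d^5) = -2*A^16 - 53*A^12 - 149*A^8 - 149*A^4 - 53 - 2*A^-4
  A^4 * (98*d^2 + 22*d^4) = 22*A^12 + 186*A^8 + 328*A^4 + 186 + 22*A^-4
  A^2 * (121*d + 83*d^3 + 6*d^5) = -6*A^12 - 113*A^8 - 430*A^4 - 430 - 113*A^-4 - 6*A^-8
  A^0 * (73 + 140*d^2 + 38*d^4 + d^6) = A^12 + 44*A^8 + 307*A^4 + 601 + 307*A^-4 + 44*A^-8 + A^-12
  A^-2 * (121*d + 79*d^3 + 10*d^5) = -10*A^8 - 129*A^4 - 458 - 458*A^-4 - 129*A^-8 - 10*A^-12
  A^-4 * (95*d^2 + 24*d^4 + d^6) = A^8 + 30*A^4 + 206 + 354*A^-4 + 206*A^-8 + 30*A^-12 + A^-16
  A^-6 * (42*d^3 + 3*d^5) = -3*A^4 - 57 - 156*A^-4 - 156*A^-8 - 57*A^-12 - 3*A^-16
  A^-8 * (10*d^4) = 10 + 40*A^-4 + 60*A^-8 + 40*A^-12 + 10*A^-16
  A^-10 * (d^5) = -1 - 5*A^-4 - 10*A^-8 - 10*A^-12 - 5*A^-16 - A^-20
Summing the groups: <K> = -A^20 + 3*A^16 - 6*A^12 + 9*A^8 - 11*A^4 + 13 - 11*A^-4 + 9*A^-8 - 6*A^-12 + 3*A^-16 - A^-20
Normalise by the writhe: (-A^3)^(-w) = (-A^3)^(0) = 1, so f(A) = 1 * <K> = -A^20 + 3*A^16 - 6*A^12 + 9*A^8 - 11*A^4 + 13 - 11*A^-4 + 9*A^-8 - 6*A^-12 + 3*A^-16 - A^-20.
Substitute A = t^(-1/4), i.e. A^e → t^(-e/4): V(t) = -t^5 + 3*t^4 - 6*t^3 + 9*t^2 - 11*t + 13 - 11*t^-1 + 9*t^-2 - 6*t^-3 + 3*t^-4 - t^-5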